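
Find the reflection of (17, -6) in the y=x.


Reflection rule for y=x: (y, x)
(17, -6) -> (-6, 17)

(-6, 17)


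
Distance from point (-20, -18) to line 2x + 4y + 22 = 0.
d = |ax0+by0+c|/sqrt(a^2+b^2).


|2*(-20) + 4*(-18) + 22| = |-90| = 90
sqrt(4 + 16) = sqrt(20) = 4.4721
d = 90/sqrt(20) = 20.1246

20.1246


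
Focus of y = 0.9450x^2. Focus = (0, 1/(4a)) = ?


a = 0.9450
4a = 3.7800
focus = (0, 1/3.7800) = (0, 0.2646)

Focus = (0, 0.2646)


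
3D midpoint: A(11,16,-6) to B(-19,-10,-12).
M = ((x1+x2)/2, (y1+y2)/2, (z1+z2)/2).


Mx = (11- 19)/2 = -4.0000
My = (16- 10)/2 = 3.0000
Mz = (-6- 12)/2 = -9.0000

M = (-4.0000, 3.0000, -9.0000)


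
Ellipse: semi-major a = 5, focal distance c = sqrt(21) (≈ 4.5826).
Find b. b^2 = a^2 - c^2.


b^2 = 5^2 - (sqrt(21))^2 = 25 - 21 = 4
b = sqrt(4) = 2

b = 2


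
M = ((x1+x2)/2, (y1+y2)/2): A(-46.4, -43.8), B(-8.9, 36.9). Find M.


Mx = (-46.4 - 8.9)/2 = -55.3/2 = -27.6500
My = (-43.8 + 36.9)/2 = -6.9/2 = -3.4500

(-27.6500, -3.4500)


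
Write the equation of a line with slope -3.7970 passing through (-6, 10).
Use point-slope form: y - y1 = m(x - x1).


y - 10 = -3.7970(x + 6)
y = -3.7970x + 10 + 3.7970*(-6)
y = -3.7970x - 12.7820

y = -3.7970x - 12.7820


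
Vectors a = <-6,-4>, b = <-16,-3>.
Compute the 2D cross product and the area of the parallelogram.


cross = -6*(-3) + 4*(-16) = 18 - 64 = -46
Parallelogram area = |-46| = 46

cross = -46, parallelogram area = 46


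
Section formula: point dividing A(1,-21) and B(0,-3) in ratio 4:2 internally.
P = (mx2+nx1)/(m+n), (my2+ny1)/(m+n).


Px = (4*0 + 2*1)/6 = 2/6 = 0.3333
Py = (4*(-3) + 2*(-21))/6 = -54/6 = -9.0000

P = (0.3333, -9.0000)


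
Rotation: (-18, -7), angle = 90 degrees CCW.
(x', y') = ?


cos(90) = 0, sin(90) = 1
x' = -18*0 + 7*1 = 7
y' = -18*1 - 7*0 = -18

(7, -18)


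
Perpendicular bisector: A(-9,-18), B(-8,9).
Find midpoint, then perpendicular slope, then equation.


Midpoint = (-8.5, -4.5)
Slope of AB = dy/dx = 27/1 = 27.0000
Perp slope = -dx/dy = -1/27 = -0.0370
b = My - (perp slope)*Mx = -4.5 + (1*(-8.5))/27 = -4.5 - 0.3148 = -4.8148

y = -0.0370x - 4.8148


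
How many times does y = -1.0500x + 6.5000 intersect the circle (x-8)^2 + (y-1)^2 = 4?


Substitute y = -1.0500x + 6.5000: (x-8)^2 + (-1.0500x+6.5000-1)^2 = 4
Expand to Ax^2 + Bx + C = 0, where b-k = 5.5
A = 1+m^2 = 2.1025
B = 2(m(b-k) - h) = 2(-1.0500*5.5 - 8) = -27.55
C = h^2 + (b-k)^2 - r^2 = 64 + 30.25 - 4 = 90.25
disc = B^2-4AC = 759.0025 - 759.0025 = 0
disc = 0

1 intersection point (tangent)


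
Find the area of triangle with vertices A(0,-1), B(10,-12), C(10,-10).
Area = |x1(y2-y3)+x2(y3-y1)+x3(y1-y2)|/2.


0*(-12+ 10) = 0
10*(-10+ 1) = -90
10*(-1+ 12) = 110
sum = 20
Area = |20|/2 = 10.0000

10.0000 sq units


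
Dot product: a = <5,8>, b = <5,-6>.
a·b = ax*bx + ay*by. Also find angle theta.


a·b = 5*5 + 8*(-6) = 25 - 48 = -23
|a| = sqrt(25+64) = 9.4340
|b| = sqrt(25+36) = 7.8102
cos(theta) = -23/(sqrt(89)*sqrt(61)) = -23/sqrt(5429) = -0.312153
theta = arccos(-23/sqrt(5429)) = 108.1890 degrees

a·b = -23, theta = 108.1890 deg


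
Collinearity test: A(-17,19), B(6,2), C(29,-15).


-17*(2+ 15) + 6*(-15-19) + 29*(19-2)
= -289 - 204 + 493 = 0

Yes, collinear (determinant = 0)


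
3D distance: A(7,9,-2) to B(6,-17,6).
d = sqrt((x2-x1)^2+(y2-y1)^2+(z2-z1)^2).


dx=-1, dy=-26, dz=8
d = sqrt(1+676+64) = sqrt(741) = 27.2213

27.2213


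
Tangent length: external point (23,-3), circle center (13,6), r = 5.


d = sqrt((23-13)^2 + (-3-6)^2) = sqrt(100+81) = 13.4536
L = sqrt(181.0000 - 25) = sqrt(156.0000) = 12.4900

12.4900


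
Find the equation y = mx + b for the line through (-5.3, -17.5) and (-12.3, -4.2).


m = (13.3)/(-7) = -1.9000
b = y1 - m*x1 = -17.5 - (13.3*(-5.3))/(-7) = -17.5 - 10.0700 = -27.5700

y = -1.9000x - 27.5700


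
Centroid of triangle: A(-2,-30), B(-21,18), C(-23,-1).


Gx = (-2- 21- 23)/3 = -46/3 = -15.3333
Gy = (-30+18- 1)/3 = -13/3 = -4.3333

G = (-15.3333, -4.3333)


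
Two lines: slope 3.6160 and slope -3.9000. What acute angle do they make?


m1-m2 = 7.516
1+m1*m2 = -13.1024
tan(theta) = |7.516/(-13.1024)| = 0.573635
theta = arctan(|7.516/(-13.1024)|) = 29.8401 degrees (acute angle)

29.8401 degrees


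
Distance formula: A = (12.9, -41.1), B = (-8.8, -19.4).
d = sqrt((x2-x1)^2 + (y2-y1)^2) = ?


dx = -8.8 - 12.9 = -21.7
dy = -19.4 + 41.1 = 21.7
d = sqrt(470.89 + 470.89) = sqrt(941.78) = 30.6884

30.6884


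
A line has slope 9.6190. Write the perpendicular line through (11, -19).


Perpendicular slope = -1/m1 = -1/9.6190 = -0.1040
b2 = y0 - m2*x0 = -19 + 11/9.6190 = -19 + 1.1436 = -17.8564

y = -0.1040x - 17.8564


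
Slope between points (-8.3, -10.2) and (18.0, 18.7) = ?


dy = 18.7 + 10.2 = 28.9
dx = 18.0 + 8.3 = 26.3
m = 28.9/26.3 = 1.0989

m = 1.0989


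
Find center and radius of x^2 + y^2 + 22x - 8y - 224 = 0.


h = -D/2 = -22/2 = -11
k = -E/2 = 8/2 = 4
r^2 = h^2 + k^2 - F = 121 + 16 + 224 = 361
r = 19

Center (-11, 4), radius = 19


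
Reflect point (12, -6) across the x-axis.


Reflection rule for x-axis: (x, -y)
(12, -6) -> (12, 6)

(12, 6)


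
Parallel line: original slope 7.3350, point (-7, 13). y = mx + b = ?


Parallel lines have equal slopes.
m2 = 7.3350
b2 = 13 - 7.3350*(-7) = 64.3450

y = 7.3350x + 64.3450


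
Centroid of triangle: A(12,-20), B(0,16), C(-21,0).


Gx = (12+0- 21)/3 = -9/3 = -3.0000
Gy = (-20+16+0)/3 = -4/3 = -1.3333

G = (-3.0000, -1.3333)


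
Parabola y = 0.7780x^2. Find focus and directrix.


a = 0.7780
1/(4a) = 0.3213
Focus = (0, 0.3213)
Directrix: y = -0.3213

Focus = (0, 0.3213), Directrix: y = -0.3213


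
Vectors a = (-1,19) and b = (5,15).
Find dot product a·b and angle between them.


a·b = -1*5 + 19*15 = -5 + 285 = 280
|a| = sqrt(1+361) = 19.0263
|b| = sqrt(25+225) = 15.8114
cos(theta) = 280/(sqrt(362)*sqrt(250)) = 280/sqrt(90500) = 0.930751
theta = arccos(280/sqrt(90500)) = 21.4477 degrees

a·b = 280, theta = 21.4477 deg


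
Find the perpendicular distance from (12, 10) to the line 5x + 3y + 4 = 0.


|5*12 + 3*10 + 4| = |94| = 94
sqrt(25 + 9) = sqrt(34) = 5.8310
d = 94/sqrt(34) = 16.1209

16.1209


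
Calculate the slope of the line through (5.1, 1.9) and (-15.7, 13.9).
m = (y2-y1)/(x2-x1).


dy = 13.9 - 1.9 = 12.0
dx = -15.7 - 5.1 = -20.8
m = 12.0/(-20.8) = -0.5769

m = -0.5769


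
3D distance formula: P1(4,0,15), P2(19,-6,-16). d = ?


dx=15, dy=-6, dz=-31
d = sqrt(225+36+961) = sqrt(1222) = 34.9571

34.9571


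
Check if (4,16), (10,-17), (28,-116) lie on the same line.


4*(-17+ 116) + 10*(-116-16) + 28*(16+ 17)
= 396 - 1320 + 924 = 0

Yes, collinear (determinant = 0)


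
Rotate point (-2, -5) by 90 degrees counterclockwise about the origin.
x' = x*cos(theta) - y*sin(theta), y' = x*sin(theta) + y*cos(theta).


cos(90) = 0, sin(90) = 1
x' = -2*0 + 5*1 = 5
y' = -2*1 - 5*0 = -2

(5, -2)


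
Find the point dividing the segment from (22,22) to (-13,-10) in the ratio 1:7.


Px = (1*(-13) + 7*22)/8 = 141/8 = 17.6250
Py = (1*(-10) + 7*22)/8 = 144/8 = 18.0000

P = (17.6250, 18.0000)


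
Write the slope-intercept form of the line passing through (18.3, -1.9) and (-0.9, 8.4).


m = (10.3)/(-19.2) = -0.5365
b = y1 - m*x1 = -1.9 - (10.3*18.3)/(-19.2) = -1.9 + 9.8172 = 7.9172

y = -0.5365x + 7.9172


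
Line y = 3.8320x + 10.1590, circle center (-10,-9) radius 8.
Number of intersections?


Substitute y = 3.8320x + 10.1590: (x+ 10)^2 + (3.8320x+10.1590+ 9)^2 = 64
Expand to Ax^2 + Bx + C = 0, where b-k = 19.159
A = 1+m^2 = 15.684224
B = 2(m(b-k) - h) = 2(3.8320*19.159 + 10) = 166.834576
C = h^2 + (b-k)^2 - r^2 = 100 + 367.067281 - 64 = 403.067281
disc = B^2-4AC = 27833.7757 - 25287.1901 = 2546.5856
disc > 0

2 intersection points


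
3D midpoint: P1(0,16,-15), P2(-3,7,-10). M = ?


Mx = (0- 3)/2 = -1.5000
My = (16+7)/2 = 11.5000
Mz = (-15- 10)/2 = -12.5000

M = (-1.5000, 11.5000, -12.5000)


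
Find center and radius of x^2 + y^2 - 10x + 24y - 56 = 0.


h = -D/2 = 10/2 = 5
k = -E/2 = -24/2 = -12
r^2 = h^2 + k^2 - F = 25 + 144 + 56 = 225
r = 15

Center (5, -12), radius = 15


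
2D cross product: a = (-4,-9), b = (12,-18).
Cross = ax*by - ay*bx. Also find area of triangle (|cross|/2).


cross = -4*(-18) + 9*12 = 72 + 108 = 180
Triangle area = |180|/2 = 180/2 = 90.0000

cross = 180, triangle area = 90.0000


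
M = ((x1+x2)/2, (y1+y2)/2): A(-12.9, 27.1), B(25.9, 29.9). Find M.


Mx = (-12.9 + 25.9)/2 = 13/2 = 6.5000
My = (27.1 + 29.9)/2 = 57.0/2 = 28.5000

(6.5000, 28.5000)


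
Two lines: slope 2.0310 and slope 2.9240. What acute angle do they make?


m1-m2 = -0.893
1+m1*m2 = 6.938644
tan(theta) = |-0.893/6.938644| = 0.128699
theta = arctan(|-0.893/6.938644|) = 7.3336 degrees (acute angle)

7.3336 degrees


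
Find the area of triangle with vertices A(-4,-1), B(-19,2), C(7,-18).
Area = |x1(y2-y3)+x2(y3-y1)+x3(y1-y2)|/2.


-4*(2+ 18) = -80
-19*(-18+ 1) = 323
7*(-1-2) = -21
sum = 222
Area = |222|/2 = 111.0000

111.0000 sq units


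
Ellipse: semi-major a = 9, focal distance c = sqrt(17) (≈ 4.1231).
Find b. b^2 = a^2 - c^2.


b^2 = 9^2 - (sqrt(17))^2 = 81 - 17 = 64
b = sqrt(64) = 8

b = 8


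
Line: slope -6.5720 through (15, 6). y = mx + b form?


y - 6 = -6.5720(x - 15)
y = -6.5720x + 6 + 6.5720*15
y = -6.5720x + 104.5800

y = -6.5720x + 104.5800


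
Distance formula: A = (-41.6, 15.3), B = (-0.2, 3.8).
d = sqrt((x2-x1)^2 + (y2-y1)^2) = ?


dx = -0.2 + 41.6 = 41.4
dy = 3.8 - 15.3 = -11.5
d = sqrt(1713.96 + 132.25) = sqrt(1846.21) = 42.9675

42.9675


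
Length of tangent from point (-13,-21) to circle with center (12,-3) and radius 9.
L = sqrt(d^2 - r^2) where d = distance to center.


d = sqrt((-13-12)^2 + (-21+ 3)^2) = sqrt(625+324) = 30.8058
L = sqrt(949.0000 - 81) = sqrt(868.0000) = 29.4618

29.4618


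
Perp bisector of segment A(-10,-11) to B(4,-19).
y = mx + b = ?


Midpoint = (-3, -15)
Slope of AB = dy/dx = -8/14 = -0.5714
Perp slope = -dx/dy = 14/8 = 1.7500
b = My - (perp slope)*Mx = -15 + (14*(-3))/(-8) = -15 + 5.2500 = -9.7500

y = 1.7500x - 9.7500


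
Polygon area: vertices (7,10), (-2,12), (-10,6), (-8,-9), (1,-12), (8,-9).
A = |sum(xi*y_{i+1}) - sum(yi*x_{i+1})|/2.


sum(xi*y_{i+1}) = 7*12 - 2*6 - 10*(-9) - 8*(-12) + 1*(-9) + 8*10 = 329
sum(yi*x_{i+1}) = 10*(-2) + 12*(-10) + 6*(-8) - 9*1 - 12*8 - 9*7 = -356
Area = |329 + 356|/2 = 685/2 = 342.5000

342.5000 sq units


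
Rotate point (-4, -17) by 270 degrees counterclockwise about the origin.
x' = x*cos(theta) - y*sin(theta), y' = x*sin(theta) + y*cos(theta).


cos(270) = 0, sin(270) = -1
x' = -4*0 + 17*(-1) = -17
y' = -4*(-1) - 17*0 = 4

(-17, 4)


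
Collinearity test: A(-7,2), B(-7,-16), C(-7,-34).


-7*(-16+ 34) - 7*(-34-2) - 7*(2+ 16)
= -126 + 252 - 126 = 0

Yes, collinear (determinant = 0)


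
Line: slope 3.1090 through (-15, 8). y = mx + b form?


y - 8 = 3.1090(x + 15)
y = 3.1090x + 8 - 3.1090*(-15)
y = 3.1090x + 54.6350

y = 3.1090x + 54.6350


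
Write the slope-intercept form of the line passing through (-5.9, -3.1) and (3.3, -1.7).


m = (1.4)/(9.2) = 0.1522
b = y1 - m*x1 = -3.1 - (1.4*(-5.9))/(9.2) = -3.1 + 0.8978 = -2.2022

y = 0.1522x - 2.2022


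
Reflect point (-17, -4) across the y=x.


Reflection rule for y=x: (y, x)
(-17, -4) -> (-4, -17)

(-4, -17)


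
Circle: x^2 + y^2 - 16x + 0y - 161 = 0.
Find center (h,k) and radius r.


h = -D/2 = 16/2 = 8
k = -E/2 = 0/2 = 0
r^2 = h^2 + k^2 - F = 64 + 0 + 161 = 225
r = 15

Center (8, 0), radius = 15


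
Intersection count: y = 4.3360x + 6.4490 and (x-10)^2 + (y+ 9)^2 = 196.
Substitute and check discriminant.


Substitute y = 4.3360x + 6.4490: (x-10)^2 + (4.3360x+6.4490+ 9)^2 = 196
Expand to Ax^2 + Bx + C = 0, where b-k = 15.449
A = 1+m^2 = 19.800896
B = 2(m(b-k) - h) = 2(4.3360*15.449 - 10) = 113.973728
C = h^2 + (b-k)^2 - r^2 = 100 + 238.671601 - 196 = 142.671601
disc = B^2-4AC = 12990.0107 - 11300.1021 = 1689.9086
disc > 0

2 intersection points


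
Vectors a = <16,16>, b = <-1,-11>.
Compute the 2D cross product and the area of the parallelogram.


cross = 16*(-11) - 16*(-1) = -176 + 16 = -160
Parallelogram area = |-160| = 160

cross = -160, parallelogram area = 160


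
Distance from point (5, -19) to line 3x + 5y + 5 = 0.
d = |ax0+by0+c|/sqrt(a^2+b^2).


|3*5 + 5*(-19) + 5| = |-75| = 75
sqrt(9 + 25) = sqrt(34) = 5.8310
d = 75/sqrt(34) = 12.8624

12.8624


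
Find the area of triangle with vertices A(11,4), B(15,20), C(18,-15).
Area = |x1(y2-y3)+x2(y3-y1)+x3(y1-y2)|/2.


11*(20+ 15) = 385
15*(-15-4) = -285
18*(4-20) = -288
sum = -188
Area = |-188|/2 = 94.0000

94.0000 sq units


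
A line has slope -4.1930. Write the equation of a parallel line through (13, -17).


Parallel lines have equal slopes.
m2 = -4.1930
b2 = -17 + 4.1930*13 = 37.5090

y = -4.1930x + 37.5090


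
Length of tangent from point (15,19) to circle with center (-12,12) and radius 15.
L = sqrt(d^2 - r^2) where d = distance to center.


d = sqrt((15+ 12)^2 + (19-12)^2) = sqrt(729+49) = 27.8927
L = sqrt(778.0000 - 225) = sqrt(553.0000) = 23.5160

23.5160


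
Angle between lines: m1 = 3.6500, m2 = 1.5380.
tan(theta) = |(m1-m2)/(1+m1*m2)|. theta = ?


m1-m2 = 2.112
1+m1*m2 = 6.6137
tan(theta) = |2.112/6.6137| = 0.319337
theta = arctan(|2.112/6.6137|) = 17.7102 degrees (acute angle)

17.7102 degrees


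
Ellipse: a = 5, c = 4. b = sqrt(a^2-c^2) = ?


b^2 = 5^2 - (4)^2 = 25 - 16 = 9
b = sqrt(9) = 3

b = 3


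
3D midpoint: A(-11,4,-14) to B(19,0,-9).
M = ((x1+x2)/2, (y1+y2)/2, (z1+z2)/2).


Mx = (-11+19)/2 = 4.0000
My = (4+0)/2 = 2.0000
Mz = (-14- 9)/2 = -11.5000

M = (4.0000, 2.0000, -11.5000)


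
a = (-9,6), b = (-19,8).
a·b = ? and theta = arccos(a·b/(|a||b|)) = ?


a·b = -9*(-19) + 6*8 = 171 + 48 = 219
|a| = sqrt(81+36) = 10.8167
|b| = sqrt(361+64) = 20.6155
cos(theta) = 219/(sqrt(117)*sqrt(425)) = 219/sqrt(49725) = 0.982102
theta = arccos(219/sqrt(49725)) = 10.8564 degrees

a·b = 219, theta = 10.8564 deg


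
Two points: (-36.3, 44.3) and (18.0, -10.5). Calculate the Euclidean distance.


dx = 18.0 + 36.3 = 54.3
dy = -10.5 - 44.3 = -54.8
d = sqrt(2948.49 + 3003.04) = sqrt(5951.53) = 77.1462

77.1462


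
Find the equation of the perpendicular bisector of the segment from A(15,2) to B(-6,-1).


Midpoint = (4.5, 0.5)
Slope of AB = dy/dx = -3/(-21) = 0.1429
Perp slope = -dx/dy = -21/3 = -7.0000
b = My - (perp slope)*Mx = 0.5 + (-21*4.5)/(-3) = 0.5 + 31.5000 = 32.0000

y = -7.0000x + 32.0000


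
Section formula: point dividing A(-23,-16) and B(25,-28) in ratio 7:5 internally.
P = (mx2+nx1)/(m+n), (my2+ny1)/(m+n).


Px = (7*25 + 5*(-23))/12 = 60/12 = 5.0000
Py = (7*(-28) + 5*(-16))/12 = -276/12 = -23.0000

P = (5.0000, -23.0000)


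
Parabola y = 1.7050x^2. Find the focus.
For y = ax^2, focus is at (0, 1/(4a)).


a = 1.7050
4a = 6.8200
focus = (0, 1/6.8200) = (0, 0.1466)

Focus = (0, 0.1466)


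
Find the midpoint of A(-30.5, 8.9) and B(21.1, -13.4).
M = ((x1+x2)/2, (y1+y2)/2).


Mx = (-30.5 + 21.1)/2 = -9.4/2 = -4.7000
My = (8.9 - 13.4)/2 = -4.5/2 = -2.2500

(-4.7000, -2.2500)


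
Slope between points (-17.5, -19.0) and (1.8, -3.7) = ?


dy = -3.7 + 19.0 = 15.3
dx = 1.8 + 17.5 = 19.3
m = 15.3/19.3 = 0.7927

m = 0.7927


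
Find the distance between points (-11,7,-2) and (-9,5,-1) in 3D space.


dx=2, dy=-2, dz=1
d = sqrt(4+4+1) = sqrt(9) = 3.0000

3.0000


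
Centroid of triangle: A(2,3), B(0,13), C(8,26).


Gx = (2+0+8)/3 = 10/3 = 3.3333
Gy = (3+13+26)/3 = 42/3 = 14.0000

G = (3.3333, 14.0000)


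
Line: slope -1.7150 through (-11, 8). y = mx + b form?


y - 8 = -1.7150(x + 11)
y = -1.7150x + 8 + 1.7150*(-11)
y = -1.7150x - 10.8650

y = -1.7150x - 10.8650


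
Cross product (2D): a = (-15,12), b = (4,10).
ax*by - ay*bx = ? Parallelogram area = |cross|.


cross = -15*10 - 12*4 = -150 - 48 = -198
Parallelogram area = |-198| = 198

cross = -198, parallelogram area = 198


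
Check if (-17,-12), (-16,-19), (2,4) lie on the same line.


-17*(-19-4) - 16*(4+ 12) + 2*(-12+ 19)
= 391 - 256 + 14 = 149

No, not collinear (determinant = 149)


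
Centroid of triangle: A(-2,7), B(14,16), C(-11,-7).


Gx = (-2+14- 11)/3 = 1/3 = 0.3333
Gy = (7+16- 7)/3 = 16/3 = 5.3333

G = (0.3333, 5.3333)


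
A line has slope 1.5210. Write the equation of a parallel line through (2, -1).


Parallel lines have equal slopes.
m2 = 1.5210
b2 = -1 - 1.5210*2 = -4.0420

y = 1.5210x - 4.0420


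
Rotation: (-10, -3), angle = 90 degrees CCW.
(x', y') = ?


cos(90) = 0, sin(90) = 1
x' = -10*0 + 3*1 = 3
y' = -10*1 - 3*0 = -10

(3, -10)


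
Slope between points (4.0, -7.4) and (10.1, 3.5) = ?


dy = 3.5 + 7.4 = 10.9
dx = 10.1 - 4.0 = 6.1
m = 10.9/6.1 = 1.7869

m = 1.7869


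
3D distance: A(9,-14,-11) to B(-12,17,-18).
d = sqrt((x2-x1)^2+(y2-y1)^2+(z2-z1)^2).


dx=-21, dy=31, dz=-7
d = sqrt(441+961+49) = sqrt(1451) = 38.0920

38.0920


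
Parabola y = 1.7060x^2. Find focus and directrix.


a = 1.7060
1/(4a) = 0.1465
Focus = (0, 0.1465)
Directrix: y = -0.1465

Focus = (0, 0.1465), Directrix: y = -0.1465


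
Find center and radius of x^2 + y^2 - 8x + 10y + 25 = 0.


h = -D/2 = 8/2 = 4
k = -E/2 = -10/2 = -5
r^2 = h^2 + k^2 - F = 16 + 25 - 25 = 16
r = 4

Center (4, -5), radius = 4


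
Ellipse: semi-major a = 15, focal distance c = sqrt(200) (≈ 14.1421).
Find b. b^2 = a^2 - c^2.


b^2 = 15^2 - (sqrt(200))^2 = 225 - 200 = 25
b = sqrt(25) = 5

b = 5


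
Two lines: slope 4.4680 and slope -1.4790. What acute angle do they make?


m1-m2 = 5.947
1+m1*m2 = -5.608172
tan(theta) = |5.947/(-5.608172)| = 1.060417
theta = arctan(|5.947/(-5.608172)|) = 46.6796 degrees (acute angle)

46.6796 degrees


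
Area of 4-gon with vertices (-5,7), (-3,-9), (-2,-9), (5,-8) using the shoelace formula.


sum(xi*y_{i+1}) = -5*(-9) - 3*(-9) - 2*(-8) + 5*7 = 123
sum(yi*x_{i+1}) = 7*(-3) - 9*(-2) - 9*5 - 8*(-5) = -8
Area = |123 + 8|/2 = 131/2 = 65.5000

65.5000 sq units


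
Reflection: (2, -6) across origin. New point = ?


Reflection rule for origin: (-x, -y)
(2, -6) -> (-2, 6)

(-2, 6)


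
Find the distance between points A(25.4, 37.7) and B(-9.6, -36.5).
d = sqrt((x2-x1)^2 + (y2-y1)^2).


dx = -9.6 - 25.4 = -35.0
dy = -36.5 - 37.7 = -74.2
d = sqrt(1225.0 + 5505.64) = sqrt(6730.64) = 82.0405

82.0405


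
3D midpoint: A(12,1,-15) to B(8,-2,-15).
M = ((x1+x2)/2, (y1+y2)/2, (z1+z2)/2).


Mx = (12+8)/2 = 10.0000
My = (1- 2)/2 = -0.5000
Mz = (-15- 15)/2 = -15.0000

M = (10.0000, -0.5000, -15.0000)


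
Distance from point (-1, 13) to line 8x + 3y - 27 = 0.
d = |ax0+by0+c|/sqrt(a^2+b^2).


|8*(-1) + 3*13 - 27| = |4| = 4
sqrt(64 + 9) = sqrt(73) = 8.5440
d = 4/sqrt(73) = 0.4682

0.4682


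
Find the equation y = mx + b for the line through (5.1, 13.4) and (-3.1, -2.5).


m = (-15.9)/(-8.2) = 1.9390
b = y1 - m*x1 = 13.4 - (-15.9*5.1)/(-8.2) = 13.4 - 9.8890 = 3.5110

y = 1.9390x + 3.5110


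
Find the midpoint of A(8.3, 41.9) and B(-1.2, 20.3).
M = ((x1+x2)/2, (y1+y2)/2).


Mx = (8.3 - 1.2)/2 = 7.1/2 = 3.5500
My = (41.9 + 20.3)/2 = 62.2/2 = 31.1000

(3.5500, 31.1000)


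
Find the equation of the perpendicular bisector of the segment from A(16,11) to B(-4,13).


Midpoint = (6, 12)
Slope of AB = dy/dx = 2/(-20) = -0.1000
Perp slope = -dx/dy = 20/2 = 10.0000
b = My - (perp slope)*Mx = 12 + (-20*6)/2 = 12 - 60.0000 = -48.0000

y = 10.0000x - 48.0000


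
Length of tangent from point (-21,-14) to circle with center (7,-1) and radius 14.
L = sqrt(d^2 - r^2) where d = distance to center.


d = sqrt((-21-7)^2 + (-14+ 1)^2) = sqrt(784+169) = 30.8707
L = sqrt(953.0000 - 196) = sqrt(757.0000) = 27.5136

27.5136


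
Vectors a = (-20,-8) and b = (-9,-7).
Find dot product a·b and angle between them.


a·b = -20*(-9) - 8*(-7) = 180 + 56 = 236
|a| = sqrt(400+64) = 21.5407
|b| = sqrt(81+49) = 11.4018
cos(theta) = 236/(sqrt(464)*sqrt(130)) = 236/sqrt(60320) = 0.960907
theta = arccos(236/sqrt(60320)) = 16.0736 degrees

a·b = 236, theta = 16.0736 deg


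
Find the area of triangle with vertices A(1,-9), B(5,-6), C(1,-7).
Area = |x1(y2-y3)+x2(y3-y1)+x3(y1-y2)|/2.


1*(-6+ 7) = 1
5*(-7+ 9) = 10
1*(-9+ 6) = -3
sum = 8
Area = |8|/2 = 4.0000

4.0000 sq units


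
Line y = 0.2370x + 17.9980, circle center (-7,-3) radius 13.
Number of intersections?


Substitute y = 0.2370x + 17.9980: (x+ 7)^2 + (0.2370x+17.9980+ 3)^2 = 169
Expand to Ax^2 + Bx + C = 0, where b-k = 20.998
A = 1+m^2 = 1.056169
B = 2(m(b-k) - h) = 2(0.2370*20.998 + 7) = 23.953052
C = h^2 + (b-k)^2 - r^2 = 49 + 440.916004 - 169 = 320.916004
disc = B^2-4AC = 573.7487 - 1355.7661 = -782.0174
disc < 0

0 intersection points


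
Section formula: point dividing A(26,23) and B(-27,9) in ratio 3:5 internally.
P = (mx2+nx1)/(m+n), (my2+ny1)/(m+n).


Px = (3*(-27) + 5*26)/8 = 49/8 = 6.1250
Py = (3*9 + 5*23)/8 = 142/8 = 17.7500

P = (6.1250, 17.7500)


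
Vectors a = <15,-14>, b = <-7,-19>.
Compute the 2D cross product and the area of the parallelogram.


cross = 15*(-19) + 14*(-7) = -285 - 98 = -383
Parallelogram area = |-383| = 383

cross = -383, parallelogram area = 383


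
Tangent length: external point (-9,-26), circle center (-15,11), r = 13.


d = sqrt((-9+ 15)^2 + (-26-11)^2) = sqrt(36+1369) = 37.4833
L = sqrt(1405.0000 - 169) = sqrt(1236.0000) = 35.1568

35.1568


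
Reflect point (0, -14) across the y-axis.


Reflection rule for y-axis: (-x, y)
(0, -14) -> (0, -14)

(0, -14)


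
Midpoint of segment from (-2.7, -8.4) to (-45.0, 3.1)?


Mx = (-2.7 - 45.0)/2 = -47.7/2 = -23.8500
My = (-8.4 + 3.1)/2 = -5.3/2 = -2.6500

(-23.8500, -2.6500)


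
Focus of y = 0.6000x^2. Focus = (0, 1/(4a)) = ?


a = 0.6000
4a = 2.4000
focus = (0, 1/2.4000) = (0, 0.4167)

Focus = (0, 0.4167)


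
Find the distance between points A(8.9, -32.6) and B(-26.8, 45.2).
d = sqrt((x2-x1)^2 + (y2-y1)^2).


dx = -26.8 - 8.9 = -35.7
dy = 45.2 + 32.6 = 77.8
d = sqrt(1274.49 + 6052.84) = sqrt(7327.33) = 85.5998

85.5998


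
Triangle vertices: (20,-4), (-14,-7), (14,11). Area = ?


20*(-7-11) = -360
-14*(11+ 4) = -210
14*(-4+ 7) = 42
sum = -528
Area = |-528|/2 = 264.0000

264.0000 sq units


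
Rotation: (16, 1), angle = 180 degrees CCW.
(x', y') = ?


cos(180) = -1, sin(180) = 0
x' = 16*(-1) - 1*0 = -16
y' = 16*0 + 1*(-1) = -1

(-16, -1)


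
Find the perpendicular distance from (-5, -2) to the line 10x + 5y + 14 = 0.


|10*(-5) + 5*(-2) + 14| = |-46| = 46
sqrt(100 + 25) = sqrt(125) = 11.1803
d = 46/sqrt(125) = 4.1144

4.1144


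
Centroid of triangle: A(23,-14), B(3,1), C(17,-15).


Gx = (23+3+17)/3 = 43/3 = 14.3333
Gy = (-14+1- 15)/3 = -28/3 = -9.3333

G = (14.3333, -9.3333)


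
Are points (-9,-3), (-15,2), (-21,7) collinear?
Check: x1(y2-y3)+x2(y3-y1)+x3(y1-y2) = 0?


-9*(2-7) - 15*(7+ 3) - 21*(-3-2)
= 45 - 150 + 105 = 0

Yes, collinear (determinant = 0)


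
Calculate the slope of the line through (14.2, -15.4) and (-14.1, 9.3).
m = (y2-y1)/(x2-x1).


dy = 9.3 + 15.4 = 24.7
dx = -14.1 - 14.2 = -28.3
m = 24.7/(-28.3) = -0.8728

m = -0.8728


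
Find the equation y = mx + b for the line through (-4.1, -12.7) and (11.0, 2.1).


m = (14.8)/(15.1) = 0.9801
b = y1 - m*x1 = -12.7 - (14.8*(-4.1))/(15.1) = -12.7 + 4.0185 = -8.6815

y = 0.9801x - 8.6815


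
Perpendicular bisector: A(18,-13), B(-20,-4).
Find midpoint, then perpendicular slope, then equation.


Midpoint = (-1, -8.5)
Slope of AB = dy/dx = 9/(-38) = -0.2368
Perp slope = -dx/dy = 38/9 = 4.2222
b = My - (perp slope)*Mx = -8.5 + (-38*(-1))/9 = -8.5 + 4.2222 = -4.2778

y = 4.2222x - 4.2778


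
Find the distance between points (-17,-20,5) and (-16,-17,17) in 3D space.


dx=1, dy=3, dz=12
d = sqrt(1+9+144) = sqrt(154) = 12.4097

12.4097


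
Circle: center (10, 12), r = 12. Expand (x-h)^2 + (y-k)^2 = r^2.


(x-10)^2 + (y-12)^2 = 12^2
D = -2h = -20, E = -2k = -24
F = h^2+k^2-r^2 = 100+144-144 = 100

x^2 + y^2 - 20x - 24y + 100 = 0


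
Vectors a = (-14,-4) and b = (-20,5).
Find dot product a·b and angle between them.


a·b = -14*(-20) - 4*5 = 280 - 20 = 260
|a| = sqrt(196+16) = 14.5602
|b| = sqrt(400+25) = 20.6155
cos(theta) = 260/(sqrt(212)*sqrt(425)) = 260/sqrt(90100) = 0.866186
theta = arccos(260/sqrt(90100)) = 29.9816 degrees

a·b = 260, theta = 29.9816 deg


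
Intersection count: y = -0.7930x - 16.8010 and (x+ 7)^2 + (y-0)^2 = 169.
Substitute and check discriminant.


Substitute y = -0.7930x - 16.8010: (x+ 7)^2 + (-0.7930x- 16.8010-0)^2 = 169
Expand to Ax^2 + Bx + C = 0, where b-k = -16.801
A = 1+m^2 = 1.628849
B = 2(m(b-k) - h) = 2(-0.7930*(-16.801) + 7) = 40.646386
C = h^2 + (b-k)^2 - r^2 = 49 + 282.273601 - 169 = 162.273601
disc = B^2-4AC = 1652.1287 - 1057.2768 = 594.8519
disc > 0

2 intersection points


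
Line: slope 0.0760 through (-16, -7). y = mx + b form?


y + 7 = 0.0760(x + 16)
y = 0.0760x - 7 - 0.0760*(-16)
y = 0.0760x - 5.7840

y = 0.0760x - 5.7840


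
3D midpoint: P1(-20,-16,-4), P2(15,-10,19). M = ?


Mx = (-20+15)/2 = -2.5000
My = (-16- 10)/2 = -13.0000
Mz = (-4+19)/2 = 7.5000

M = (-2.5000, -13.0000, 7.5000)


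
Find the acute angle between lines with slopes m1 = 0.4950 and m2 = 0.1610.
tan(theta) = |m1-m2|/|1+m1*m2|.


m1-m2 = 0.334
1+m1*m2 = 1.079695
tan(theta) = |0.334/1.079695| = 0.309347
theta = arctan(|0.334/1.079695|) = 17.1893 degrees (acute angle)

17.1893 degrees


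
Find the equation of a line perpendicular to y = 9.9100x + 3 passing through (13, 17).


Perpendicular slope = -1/m1 = -1/9.9100 = -0.1009
b2 = y0 - m2*x0 = 17 + 13/9.9100 = 17 + 1.3118 = 18.3118

y = -0.1009x + 18.3118


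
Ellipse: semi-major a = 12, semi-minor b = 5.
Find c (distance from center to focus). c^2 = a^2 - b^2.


c^2 = 12^2 - 5^2 = 144 - 25 = 119
c = sqrt(119) = 10.9087

c = 10.9087


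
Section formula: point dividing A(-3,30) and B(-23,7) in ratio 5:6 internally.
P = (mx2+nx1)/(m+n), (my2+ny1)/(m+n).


Px = (5*(-23) + 6*(-3))/11 = -133/11 = -12.0909
Py = (5*7 + 6*30)/11 = 215/11 = 19.5455

P = (-12.0909, 19.5455)


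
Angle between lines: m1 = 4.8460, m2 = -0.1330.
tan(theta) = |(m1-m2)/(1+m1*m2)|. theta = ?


m1-m2 = 4.979
1+m1*m2 = 0.355482
tan(theta) = |4.979/0.355482| = 14.006335
theta = arctan(|4.979/0.355482|) = 85.9162 degrees (acute angle)

85.9162 degrees


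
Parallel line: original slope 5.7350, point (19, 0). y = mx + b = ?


Parallel lines have equal slopes.
m2 = 5.7350
b2 = 0 - 5.7350*19 = -108.9650

y = 5.7350x - 108.9650


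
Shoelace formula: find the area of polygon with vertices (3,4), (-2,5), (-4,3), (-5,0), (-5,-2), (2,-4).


sum(xi*y_{i+1}) = 3*5 - 2*3 - 4*0 - 5*(-2) - 5*(-4) + 2*4 = 47
sum(yi*x_{i+1}) = 4*(-2) + 5*(-4) + 3*(-5) + 0*(-5) - 2*2 - 4*3 = -59
Area = |47 + 59|/2 = 106/2 = 53.0000

53.0000 sq units


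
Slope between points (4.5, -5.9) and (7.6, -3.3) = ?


dy = -3.3 + 5.9 = 2.6
dx = 7.6 - 4.5 = 3.1
m = 2.6/3.1 = 0.8387

m = 0.8387


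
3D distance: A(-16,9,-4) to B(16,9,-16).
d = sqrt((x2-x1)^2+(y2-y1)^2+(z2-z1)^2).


dx=32, dy=0, dz=-12
d = sqrt(1024+0+144) = sqrt(1168) = 34.1760

34.1760


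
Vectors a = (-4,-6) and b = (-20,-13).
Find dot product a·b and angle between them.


a·b = -4*(-20) - 6*(-13) = 80 + 78 = 158
|a| = sqrt(16+36) = 7.2111
|b| = sqrt(400+169) = 23.8537
cos(theta) = 158/(sqrt(52)*sqrt(569)) = 158/sqrt(29588) = 0.918543
theta = arccos(158/sqrt(29588)) = 23.2861 degrees

a·b = 158, theta = 23.2861 deg


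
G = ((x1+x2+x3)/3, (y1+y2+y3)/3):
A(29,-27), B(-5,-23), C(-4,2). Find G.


Gx = (29- 5- 4)/3 = 20/3 = 6.6667
Gy = (-27- 23+2)/3 = -48/3 = -16.0000

G = (6.6667, -16.0000)


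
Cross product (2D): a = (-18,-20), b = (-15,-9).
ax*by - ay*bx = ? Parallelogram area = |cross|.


cross = -18*(-9) + 20*(-15) = 162 - 300 = -138
Parallelogram area = |-138| = 138

cross = -138, parallelogram area = 138


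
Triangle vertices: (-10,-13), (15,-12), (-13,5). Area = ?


-10*(-12-5) = 170
15*(5+ 13) = 270
-13*(-13+ 12) = 13
sum = 453
Area = |453|/2 = 226.5000

226.5000 sq units


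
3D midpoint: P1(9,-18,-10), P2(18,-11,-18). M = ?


Mx = (9+18)/2 = 13.5000
My = (-18- 11)/2 = -14.5000
Mz = (-10- 18)/2 = -14.0000

M = (13.5000, -14.5000, -14.0000)


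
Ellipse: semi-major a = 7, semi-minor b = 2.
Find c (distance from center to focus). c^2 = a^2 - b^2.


c^2 = 7^2 - 2^2 = 49 - 4 = 45
c = sqrt(45) = 6.7082

c = 6.7082


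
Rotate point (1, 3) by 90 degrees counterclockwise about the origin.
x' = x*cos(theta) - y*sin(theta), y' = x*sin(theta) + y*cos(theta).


cos(90) = 0, sin(90) = 1
x' = 1*0 - 3*1 = -3
y' = 1*1 + 3*0 = 1

(-3, 1)


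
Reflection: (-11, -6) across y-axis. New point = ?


Reflection rule for y-axis: (-x, y)
(-11, -6) -> (11, -6)

(11, -6)


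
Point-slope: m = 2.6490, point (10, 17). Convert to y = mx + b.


y - 17 = 2.6490(x - 10)
y = 2.6490x + 17 - 2.6490*10
y = 2.6490x - 9.4900

y = 2.6490x - 9.4900


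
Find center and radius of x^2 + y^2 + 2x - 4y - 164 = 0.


h = -D/2 = -2/2 = -1
k = -E/2 = 4/2 = 2
r^2 = h^2 + k^2 - F = 1 + 4 + 164 = 169
r = 13

Center (-1, 2), radius = 13


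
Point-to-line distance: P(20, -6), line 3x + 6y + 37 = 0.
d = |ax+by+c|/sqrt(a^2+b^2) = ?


|3*20 + 6*(-6) + 37| = |61| = 61
sqrt(9 + 36) = sqrt(45) = 6.7082
d = 61/sqrt(45) = 9.0933

9.0933


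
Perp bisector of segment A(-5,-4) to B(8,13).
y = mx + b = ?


Midpoint = (1.5, 4.5)
Slope of AB = dy/dx = 17/13 = 1.3077
Perp slope = -dx/dy = -13/17 = -0.7647
b = My - (perp slope)*Mx = 4.5 + (13*1.5)/17 = 4.5 + 1.1471 = 5.6471

y = -0.7647x + 5.6471


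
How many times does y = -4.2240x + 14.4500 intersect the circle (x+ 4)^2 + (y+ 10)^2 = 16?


Substitute y = -4.2240x + 14.4500: (x+ 4)^2 + (-4.2240x+14.4500+ 10)^2 = 16
Expand to Ax^2 + Bx + C = 0, where b-k = 24.45
A = 1+m^2 = 18.842176
B = 2(m(b-k) - h) = 2(-4.2240*24.45 + 4) = -198.5536
C = h^2 + (b-k)^2 - r^2 = 16 + 597.8025 - 16 = 597.8025
disc = B^2-4AC = 39423.5321 - 45055.5997 = -5632.0676
disc < 0

0 intersection points


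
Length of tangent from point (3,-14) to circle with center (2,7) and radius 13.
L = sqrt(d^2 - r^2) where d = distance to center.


d = sqrt((3-2)^2 + (-14-7)^2) = sqrt(1+441) = 21.0238
L = sqrt(442.0000 - 169) = sqrt(273.0000) = 16.5227

16.5227


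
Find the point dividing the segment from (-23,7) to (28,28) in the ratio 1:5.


Px = (1*28 + 5*(-23))/6 = -87/6 = -14.5000
Py = (1*28 + 5*7)/6 = 63/6 = 10.5000

P = (-14.5000, 10.5000)


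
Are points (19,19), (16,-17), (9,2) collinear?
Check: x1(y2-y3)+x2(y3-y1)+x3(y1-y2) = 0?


19*(-17-2) + 16*(2-19) + 9*(19+ 17)
= -361 - 272 + 324 = -309

No, not collinear (determinant = -309)


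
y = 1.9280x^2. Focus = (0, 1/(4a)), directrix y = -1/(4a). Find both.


a = 1.9280
1/(4a) = 0.1297
Focus = (0, 0.1297)
Directrix: y = -0.1297

Focus = (0, 0.1297), Directrix: y = -0.1297


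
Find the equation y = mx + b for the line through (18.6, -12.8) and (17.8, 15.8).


m = (28.6)/(-0.8) = -35.7500
b = y1 - m*x1 = -12.8 - (28.6*18.6)/(-0.8) = -12.8 + 664.9500 = 652.1500

y = -35.7500x + 652.1500


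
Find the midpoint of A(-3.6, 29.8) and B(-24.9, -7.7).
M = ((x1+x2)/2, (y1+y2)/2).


Mx = (-3.6 - 24.9)/2 = -28.5/2 = -14.2500
My = (29.8 - 7.7)/2 = 22.1/2 = 11.0500

(-14.2500, 11.0500)


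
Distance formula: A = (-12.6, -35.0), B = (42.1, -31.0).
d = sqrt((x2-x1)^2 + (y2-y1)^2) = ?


dx = 42.1 + 12.6 = 54.7
dy = -31.0 + 35.0 = 4.0
d = sqrt(2992.09 + 16.0) = sqrt(3008.09) = 54.8461

54.8461


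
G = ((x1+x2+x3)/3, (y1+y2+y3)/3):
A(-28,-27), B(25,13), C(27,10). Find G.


Gx = (-28+25+27)/3 = 24/3 = 8.0000
Gy = (-27+13+10)/3 = -4/3 = -1.3333

G = (8.0000, -1.3333)


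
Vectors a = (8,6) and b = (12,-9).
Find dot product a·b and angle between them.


a·b = 8*12 + 6*(-9) = 96 - 54 = 42
|a| = sqrt(64+36) = 10.0000
|b| = sqrt(144+81) = 15.0000
cos(theta) = 42/(sqrt(100)*sqrt(225)) = 42/sqrt(22500) = 0.280000
theta = arccos(42/sqrt(22500)) = 73.7398 degrees

a·b = 42, theta = 73.7398 deg


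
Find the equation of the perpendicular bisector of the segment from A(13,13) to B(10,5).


Midpoint = (11.5, 9)
Slope of AB = dy/dx = -8/(-3) = 2.6667
Perp slope = -dx/dy = -3/8 = -0.3750
b = My - (perp slope)*Mx = 9 + (-3*11.5)/(-8) = 9 + 4.3125 = 13.3125

y = -0.3750x + 13.3125


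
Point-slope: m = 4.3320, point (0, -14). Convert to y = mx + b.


y + 14 = 4.3320(x - 0)
y = 4.3320x - 14 - 4.3320*0
y = 4.3320x - 14.0000

y = 4.3320x - 14.0000


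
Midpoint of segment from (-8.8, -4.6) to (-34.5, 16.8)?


Mx = (-8.8 - 34.5)/2 = -43.3/2 = -21.6500
My = (-4.6 + 16.8)/2 = 12.2/2 = 6.1000

(-21.6500, 6.1000)


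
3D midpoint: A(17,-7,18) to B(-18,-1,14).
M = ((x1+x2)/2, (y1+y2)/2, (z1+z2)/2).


Mx = (17- 18)/2 = -0.5000
My = (-7- 1)/2 = -4.0000
Mz = (18+14)/2 = 16.0000

M = (-0.5000, -4.0000, 16.0000)


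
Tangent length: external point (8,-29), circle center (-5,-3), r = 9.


d = sqrt((8+ 5)^2 + (-29+ 3)^2) = sqrt(169+676) = 29.0689
L = sqrt(845.0000 - 81) = sqrt(764.0000) = 27.6405

27.6405


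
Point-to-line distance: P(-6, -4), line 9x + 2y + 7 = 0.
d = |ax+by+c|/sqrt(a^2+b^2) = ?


|9*(-6) + 2*(-4) + 7| = |-55| = 55
sqrt(81 + 4) = sqrt(85) = 9.2195
d = 55/sqrt(85) = 5.9656

5.9656


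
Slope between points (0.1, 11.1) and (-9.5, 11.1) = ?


dy = 11.1 - 11.1 = 0.0
dx = -9.5 - 0.1 = -9.6
m = 0.0/(-9.6) = 0

m = 0


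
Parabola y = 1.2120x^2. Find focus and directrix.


a = 1.2120
1/(4a) = 0.2063
Focus = (0, 0.2063)
Directrix: y = -0.2063

Focus = (0, 0.2063), Directrix: y = -0.2063


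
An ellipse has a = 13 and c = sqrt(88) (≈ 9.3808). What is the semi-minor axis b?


b^2 = 13^2 - (sqrt(88))^2 = 169 - 88 = 81
b = sqrt(81) = 9

b = 9


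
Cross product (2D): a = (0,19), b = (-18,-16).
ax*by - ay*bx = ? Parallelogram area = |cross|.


cross = 0*(-16) - 19*(-18) = 0 + 342 = 342
Parallelogram area = |342| = 342

cross = 342, parallelogram area = 342


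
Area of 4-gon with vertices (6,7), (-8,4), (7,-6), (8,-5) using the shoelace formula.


sum(xi*y_{i+1}) = 6*4 - 8*(-6) + 7*(-5) + 8*7 = 93
sum(yi*x_{i+1}) = 7*(-8) + 4*7 - 6*8 - 5*6 = -106
Area = |93 + 106|/2 = 199/2 = 99.5000

99.5000 sq units


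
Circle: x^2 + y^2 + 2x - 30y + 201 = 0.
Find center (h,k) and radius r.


h = -D/2 = -2/2 = -1
k = -E/2 = 30/2 = 15
r^2 = h^2 + k^2 - F = 1 + 225 - 201 = 25
r = 5

Center (-1, 15), radius = 5


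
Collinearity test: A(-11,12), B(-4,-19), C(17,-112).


-11*(-19+ 112) - 4*(-112-12) + 17*(12+ 19)
= -1023 + 496 + 527 = 0

Yes, collinear (determinant = 0)


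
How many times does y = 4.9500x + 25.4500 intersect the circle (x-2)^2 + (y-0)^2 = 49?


Substitute y = 4.9500x + 25.4500: (x-2)^2 + (4.9500x+25.4500-0)^2 = 49
Expand to Ax^2 + Bx + C = 0, where b-k = 25.45
A = 1+m^2 = 25.5025
B = 2(m(b-k) - h) = 2(4.9500*25.45 - 2) = 247.955
C = h^2 + (b-k)^2 - r^2 = 4 + 647.7025 - 49 = 602.7025
disc = B^2-4AC = 61481.6820 - 61481.6820 = 0
disc = 0

1 intersection point (tangent)


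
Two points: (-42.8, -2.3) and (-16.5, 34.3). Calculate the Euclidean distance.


dx = -16.5 + 42.8 = 26.3
dy = 34.3 + 2.3 = 36.6
d = sqrt(691.69 + 1339.56) = sqrt(2031.25) = 45.0694

45.0694


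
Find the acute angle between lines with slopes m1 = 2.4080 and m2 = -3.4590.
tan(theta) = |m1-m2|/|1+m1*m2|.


m1-m2 = 5.867
1+m1*m2 = -7.329272
tan(theta) = |5.867/(-7.329272)| = 0.800489
theta = arctan(|5.867/(-7.329272)|) = 38.6769 degrees (acute angle)

38.6769 degrees


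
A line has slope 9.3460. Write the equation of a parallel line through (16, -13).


Parallel lines have equal slopes.
m2 = 9.3460
b2 = -13 - 9.3460*16 = -162.5360

y = 9.3460x - 162.5360


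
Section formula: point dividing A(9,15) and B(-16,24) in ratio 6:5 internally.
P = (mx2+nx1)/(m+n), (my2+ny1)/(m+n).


Px = (6*(-16) + 5*9)/11 = -51/11 = -4.6364
Py = (6*24 + 5*15)/11 = 219/11 = 19.9091

P = (-4.6364, 19.9091)


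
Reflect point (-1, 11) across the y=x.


Reflection rule for y=x: (y, x)
(-1, 11) -> (11, -1)

(11, -1)


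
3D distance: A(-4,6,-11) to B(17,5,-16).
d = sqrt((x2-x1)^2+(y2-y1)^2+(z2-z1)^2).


dx=21, dy=-1, dz=-5
d = sqrt(441+1+25) = sqrt(467) = 21.6102

21.6102


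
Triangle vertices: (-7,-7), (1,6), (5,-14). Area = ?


-7*(6+ 14) = -140
1*(-14+ 7) = -7
5*(-7-6) = -65
sum = -212
Area = |-212|/2 = 106.0000

106.0000 sq units


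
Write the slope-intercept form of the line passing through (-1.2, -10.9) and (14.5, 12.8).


m = (23.7)/(15.7) = 1.5096
b = y1 - m*x1 = -10.9 - (23.7*(-1.2))/(15.7) = -10.9 + 1.8115 = -9.0885

y = 1.5096x - 9.0885


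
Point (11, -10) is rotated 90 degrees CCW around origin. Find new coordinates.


cos(90) = 0, sin(90) = 1
x' = 11*0 + 10*1 = 10
y' = 11*1 - 10*0 = 11

(10, 11)


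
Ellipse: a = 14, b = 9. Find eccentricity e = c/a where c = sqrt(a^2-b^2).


c = sqrt(196-81) = sqrt(115) = 10.7238
e = c/a = sqrt(115)/14 = 0.7660

e = 0.7660


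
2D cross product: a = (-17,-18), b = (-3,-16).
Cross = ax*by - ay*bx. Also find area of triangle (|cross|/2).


cross = -17*(-16) + 18*(-3) = 272 - 54 = 218
Triangle area = |218|/2 = 218/2 = 109.0000

cross = 218, triangle area = 109.0000


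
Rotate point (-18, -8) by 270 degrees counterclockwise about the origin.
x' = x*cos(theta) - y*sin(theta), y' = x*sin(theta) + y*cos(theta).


cos(270) = 0, sin(270) = -1
x' = -18*0 + 8*(-1) = -8
y' = -18*(-1) - 8*0 = 18

(-8, 18)


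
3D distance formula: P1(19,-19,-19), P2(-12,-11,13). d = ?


dx=-31, dy=8, dz=32
d = sqrt(961+64+1024) = sqrt(2049) = 45.2659

45.2659


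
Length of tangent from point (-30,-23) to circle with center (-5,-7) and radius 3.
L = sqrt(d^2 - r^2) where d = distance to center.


d = sqrt((-30+ 5)^2 + (-23+ 7)^2) = sqrt(625+256) = 29.6816
L = sqrt(881.0000 - 9) = sqrt(872.0000) = 29.5296

29.5296


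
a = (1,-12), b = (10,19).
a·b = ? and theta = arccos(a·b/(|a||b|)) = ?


a·b = 1*10 - 12*19 = 10 - 228 = -218
|a| = sqrt(1+144) = 12.0416
|b| = sqrt(100+361) = 21.4709
cos(theta) = -218/(sqrt(145)*sqrt(461)) = -218/sqrt(66845) = -0.843183
theta = arccos(-218/sqrt(66845)) = 147.4778 degrees

a·b = -218, theta = 147.4778 deg


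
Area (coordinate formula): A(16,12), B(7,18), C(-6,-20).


16*(18+ 20) = 608
7*(-20-12) = -224
-6*(12-18) = 36
sum = 420
Area = |420|/2 = 210.0000

210.0000 sq units


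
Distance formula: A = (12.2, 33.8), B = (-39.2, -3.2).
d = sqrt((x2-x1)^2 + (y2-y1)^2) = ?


dx = -39.2 - 12.2 = -51.4
dy = -3.2 - 33.8 = -37.0
d = sqrt(2641.96 + 1369.0) = sqrt(4010.96) = 63.3321

63.3321


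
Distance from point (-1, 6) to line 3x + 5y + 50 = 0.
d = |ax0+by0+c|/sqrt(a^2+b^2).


|3*(-1) + 5*6 + 50| = |77| = 77
sqrt(9 + 25) = sqrt(34) = 5.8310
d = 77/sqrt(34) = 13.2054

13.2054


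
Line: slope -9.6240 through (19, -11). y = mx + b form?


y + 11 = -9.6240(x - 19)
y = -9.6240x - 11 + 9.6240*19
y = -9.6240x + 171.8560

y = -9.6240x + 171.8560


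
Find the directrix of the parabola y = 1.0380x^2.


a = 1.0380
1/(4a) = 0.2408
directrix: y = -0.2408 = -0.2408

y = -0.2408


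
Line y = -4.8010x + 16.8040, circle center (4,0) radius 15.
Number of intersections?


Substitute y = -4.8010x + 16.8040: (x-4)^2 + (-4.8010x+16.8040-0)^2 = 225
Expand to Ax^2 + Bx + C = 0, where b-k = 16.804
A = 1+m^2 = 24.049601
B = 2(m(b-k) - h) = 2(-4.8010*16.804 - 4) = -169.352008
C = h^2 + (b-k)^2 - r^2 = 16 + 282.374416 - 225 = 73.374416
disc = B^2-4AC = 28680.1026 - 7058.5017 = 21621.6009
disc > 0

2 intersection points
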